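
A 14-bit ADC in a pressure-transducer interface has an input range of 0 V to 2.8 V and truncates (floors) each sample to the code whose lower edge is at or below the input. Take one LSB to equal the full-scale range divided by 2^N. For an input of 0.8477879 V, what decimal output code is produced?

4960

Span = 2.8 V. LSB = 2.8 V / 2^14 ≈ 170.9 µV.
V_in − V_min = 0.8477879 − (0) = 0.8477879 V.
Divide by LSB: 0.8477879 × 16384/2.8 = 4960.7703.
Truncating gives code 4960.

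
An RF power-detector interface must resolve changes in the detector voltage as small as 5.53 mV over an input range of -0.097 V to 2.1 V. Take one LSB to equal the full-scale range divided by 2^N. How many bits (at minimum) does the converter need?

9 bits

Range = 2.1 − (-0.097) = 2.197 V.
Need 2^N ≥ 2.197 V / 5.53 mV = 397.3 → N_min = 9.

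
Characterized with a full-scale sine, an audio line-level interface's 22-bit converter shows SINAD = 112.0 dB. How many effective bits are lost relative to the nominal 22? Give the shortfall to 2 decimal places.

ENOB = (SINAD − 1.76)/6.02 = (112.0 − 1.76)/6.02 = 18.3123 bits.
Lost resolution: 22 − 18.3123 = 3.6877 bits.

3.69 bits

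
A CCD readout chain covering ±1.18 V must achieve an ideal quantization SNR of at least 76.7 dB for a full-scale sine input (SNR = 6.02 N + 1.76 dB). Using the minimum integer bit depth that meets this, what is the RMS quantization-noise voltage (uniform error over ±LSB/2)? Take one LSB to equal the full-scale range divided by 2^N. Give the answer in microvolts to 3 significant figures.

Span: 1.18 V − (-1.18 V) = 2.36 V.
6.02 N + 1.76 ≥ 76.7 gives N ≥ 12.449, so the minimum integer is 13.
LSB = 2.36 V ÷ 2^13 = 2.36/8192 V = 288.09 µV.
V_rms = LSB/√12 = 83.2 µV.

83.2 µV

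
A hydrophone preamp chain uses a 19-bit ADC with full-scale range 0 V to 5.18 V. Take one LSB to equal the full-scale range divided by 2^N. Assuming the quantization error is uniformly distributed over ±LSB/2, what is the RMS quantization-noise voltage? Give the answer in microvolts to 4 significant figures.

2.852 µV

Span = 5.18 V.
Step size = 5.18/524288 V = 9.88007 µV.
RMS of a uniform error over width LSB is LSB/√12 = 2.852 µV.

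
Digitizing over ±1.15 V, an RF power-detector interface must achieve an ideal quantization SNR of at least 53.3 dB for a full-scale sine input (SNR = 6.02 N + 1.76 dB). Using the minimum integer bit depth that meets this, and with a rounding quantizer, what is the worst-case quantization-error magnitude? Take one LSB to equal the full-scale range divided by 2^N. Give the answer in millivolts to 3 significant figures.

Span: 1.15 V − (-1.15 V) = 2.3 V.
Solving 6.02 N ≥ 53.3 − 1.76: N ≥ 8.561. Round up → N = 9.
LSB = 2.3 V / 2^9 = 4.4922 mV.
Max error for round-to-nearest is LSB/2 = 2.25 mV.

2.25 mV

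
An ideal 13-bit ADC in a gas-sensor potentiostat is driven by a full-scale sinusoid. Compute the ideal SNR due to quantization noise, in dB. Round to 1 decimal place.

80.0 dB

Ideal quantization SNR: 6.02 × 13 + 1.76 dB = 80.0 dB.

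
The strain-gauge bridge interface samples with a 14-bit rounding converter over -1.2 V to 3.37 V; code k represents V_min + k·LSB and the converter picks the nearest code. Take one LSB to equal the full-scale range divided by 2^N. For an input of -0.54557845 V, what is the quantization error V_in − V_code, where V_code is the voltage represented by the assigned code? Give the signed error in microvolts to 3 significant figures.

+50.2 µV

Full-scale range = 3.37 V − (-1.2 V) = 4.57 V. LSB = 4.57 V / 2^14 ≈ 278.9 µV.
(-0.54557845 − (-1.2)) / LSB = 0.65442155 × 16384/4.57 = 2346.1800. Nearest integer: k = 2346.
V_code = -1.2 + (2346/16384) × 4.57 = -0.54562866211 V.
Error = V_in − V_code = -0.54557845 − (-0.54562866211) = +50.2 µV.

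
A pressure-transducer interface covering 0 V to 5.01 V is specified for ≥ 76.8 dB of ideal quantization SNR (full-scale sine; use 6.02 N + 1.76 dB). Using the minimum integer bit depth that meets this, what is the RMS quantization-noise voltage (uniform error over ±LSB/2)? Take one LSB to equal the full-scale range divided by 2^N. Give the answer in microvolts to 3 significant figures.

177 µV

Span = 5.01 V.
Solving 6.02 N ≥ 76.8 − 1.76: N ≥ 12.465. Round up → N = 13.
LSB = 5.01 V ÷ 2^13 = 5.01/8192 V = 0.61157 mV.
σ_q = LSB/√12 = 0.61157 mV/3.4641 = 177 µV.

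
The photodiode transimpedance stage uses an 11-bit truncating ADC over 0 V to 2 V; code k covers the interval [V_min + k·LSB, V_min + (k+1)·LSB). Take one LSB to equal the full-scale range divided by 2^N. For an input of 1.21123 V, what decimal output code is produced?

V_FS = 2 V. LSB = 2 V / 2^11 ≈ 0.9766 mV.
(V_in − V_min) × 2^11/range = (1.21123 − (0)) × 2048/2 = 1240.300.
Floor → code = 1240.

1240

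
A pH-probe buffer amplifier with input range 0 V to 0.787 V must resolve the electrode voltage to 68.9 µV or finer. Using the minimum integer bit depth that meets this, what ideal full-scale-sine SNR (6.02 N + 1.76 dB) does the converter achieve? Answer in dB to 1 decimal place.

86.0 dB

Range is 0.787 V.
Levels needed ≥ 0.787/68.9 µV = 11420. 2^14 = 16384 suffices, so N_min = 14.
Ideal SNR at N = 14: 6.02·14 + 1.76 = 86.0 dB.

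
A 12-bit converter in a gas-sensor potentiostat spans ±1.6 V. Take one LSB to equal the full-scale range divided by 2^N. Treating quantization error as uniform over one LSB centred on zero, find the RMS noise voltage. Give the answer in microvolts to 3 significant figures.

226 µV

Range = 1.6 − (-1.6) = 3.2 V.
LSB = 3.2 V / 2^12 = 0.78125 mV.
V_rms = LSB/√12 = 0.78125 mV / √12 = 226 µV.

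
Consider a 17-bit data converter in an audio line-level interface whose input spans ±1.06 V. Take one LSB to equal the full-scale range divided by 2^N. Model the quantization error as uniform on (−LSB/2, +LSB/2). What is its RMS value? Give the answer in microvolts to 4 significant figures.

Range = 1.06 − (-1.06) = 2.12 V.
Step size = 2.12/131072 V = 16.1743 µV.
σ_q = LSB/√12 = 16.1743 µV/3.4641 = 4.669 µV.

4.669 µV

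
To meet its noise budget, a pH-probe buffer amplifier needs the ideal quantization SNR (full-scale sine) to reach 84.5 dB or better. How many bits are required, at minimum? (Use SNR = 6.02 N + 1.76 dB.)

14 bits

Required N = ⌈(84.5 − 1.76)/6.02⌉ = ⌈13.744⌉ = 14.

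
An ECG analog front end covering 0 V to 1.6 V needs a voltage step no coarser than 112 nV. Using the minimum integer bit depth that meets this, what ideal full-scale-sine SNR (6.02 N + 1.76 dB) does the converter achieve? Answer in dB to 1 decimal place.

146.2 dB

Span = 1.6 V.
Levels needed ≥ 1.6/112 nV = 1.429e7. 2^24 = 16777216 suffices, so N_min = 24.
Ideal SNR at N = 24: 6.02·24 + 1.76 = 146.2 dB.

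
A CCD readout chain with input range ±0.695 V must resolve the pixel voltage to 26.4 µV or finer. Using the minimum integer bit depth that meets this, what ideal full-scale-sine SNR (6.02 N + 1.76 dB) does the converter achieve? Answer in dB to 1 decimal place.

The full-scale span is 0.695 − (-0.695) = 1.39 V.
1.39 V / 26.4 µV = 52650. Since 2^15 = 32768 and 2^16 = 65536, N = 16.
Ideal SNR at N = 16: 6.02·16 + 1.76 = 98.1 dB.

98.1 dB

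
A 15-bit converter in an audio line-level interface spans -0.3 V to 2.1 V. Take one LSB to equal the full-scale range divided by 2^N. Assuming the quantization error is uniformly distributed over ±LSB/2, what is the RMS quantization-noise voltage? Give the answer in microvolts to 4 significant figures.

21.14 µV

Span: 2.1 V − (-0.3 V) = 2.4 V.
One LSB is 2.4 V / 32768 = 73.2422 µV.
For a uniform distribution on [−LSB/2, +LSB/2], V_rms = LSB/√12 = 73.2422 µV/3.4641 = 21.14 µV.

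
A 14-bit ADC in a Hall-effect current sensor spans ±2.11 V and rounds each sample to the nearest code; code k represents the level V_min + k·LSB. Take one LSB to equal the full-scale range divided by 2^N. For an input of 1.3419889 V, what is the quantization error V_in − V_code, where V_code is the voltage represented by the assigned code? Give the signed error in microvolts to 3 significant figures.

+57.7 µV

The full-scale span is 2.11 − (-2.11) = 4.22 V. LSB = 4.22 V / 2^14 ≈ 257.6 µV.
(1.3419889 − (-2.11)) / LSB = 3.4519889 × 16384/4.22 = 13402.2242. Nearest integer: k = 13402.
Reconstructed level: -2.11 + 13402 × 4.22/16384 V = 1.3419311523 V.
V_in − V_code = 1.3419889 − (1.3419311523) = +57.7 µV.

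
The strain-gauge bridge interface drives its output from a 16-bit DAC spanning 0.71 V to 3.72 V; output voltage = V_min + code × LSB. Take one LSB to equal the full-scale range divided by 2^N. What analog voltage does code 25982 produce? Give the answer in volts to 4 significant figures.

Full-scale range = 3.72 V − (0.71 V) = 3.01 V. LSB = 3.01 V / 2^16.
Output = V_min + (25982/65536) × range = 0.71 + 0.396454 × 3.01 V
      = 0.71 V + 1.19333 V = 1.90333 V.

1.903 V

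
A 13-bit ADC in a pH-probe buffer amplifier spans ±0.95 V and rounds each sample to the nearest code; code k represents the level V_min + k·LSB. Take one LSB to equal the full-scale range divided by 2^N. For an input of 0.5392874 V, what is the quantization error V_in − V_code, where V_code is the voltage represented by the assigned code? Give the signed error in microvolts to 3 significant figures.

Range = 0.95 − (-0.95) = 1.9 V. LSB = 1.9 V / 2^13 ≈ 231.9 µV.
(0.5392874 − (-0.95)) / LSB = 1.4892874 × 8192/1.9 = 6421.1802. Nearest integer: k = 6421.
Reconstructed level: -0.95 + 6421 × 1.9/8192 V = 0.5392456055 V.
V_in − V_code = 0.5392874 − (0.5392456055) = +41.8 µV.

+41.8 µV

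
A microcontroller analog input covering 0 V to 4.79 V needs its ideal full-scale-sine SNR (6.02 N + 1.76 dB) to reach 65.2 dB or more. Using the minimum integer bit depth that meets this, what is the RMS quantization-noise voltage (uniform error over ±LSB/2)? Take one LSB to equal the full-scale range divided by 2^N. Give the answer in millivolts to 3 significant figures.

Span = 4.79 V.
Required N = ⌈(65.2 − 1.76)/6.02⌉ = ⌈10.538⌉ = 11.
One LSB is 4.79 V / 2048 = 2.3389 mV.
RMS noise = LSB/√12 = 0.675 mV.

0.675 mV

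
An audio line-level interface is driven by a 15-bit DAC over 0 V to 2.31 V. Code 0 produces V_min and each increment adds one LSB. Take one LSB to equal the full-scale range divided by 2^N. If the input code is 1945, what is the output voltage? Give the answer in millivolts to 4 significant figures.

V_FS = 2.31 V. LSB = 2.31 V / 2^15.
V_out = V_min + code × LSB = 0 V + 1945 × 2.31 V / 32768
      = 0 V + 0.137114 V = 0.137114 V.

137.1 mV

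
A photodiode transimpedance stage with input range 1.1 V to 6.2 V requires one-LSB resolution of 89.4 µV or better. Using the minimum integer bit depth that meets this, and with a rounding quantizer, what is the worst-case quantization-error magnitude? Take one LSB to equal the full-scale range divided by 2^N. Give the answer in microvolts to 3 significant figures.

Range = 6.2 − (1.1) = 5.1 V.
Need 2^N ≥ 5.1 V / 89.4 µV = 57050 → N_min = 16.
LSB = 5.1 V / 2^16 = 77.820 µV.
Max error for round-to-nearest is LSB/2 = 38.9 µV.

38.9 µV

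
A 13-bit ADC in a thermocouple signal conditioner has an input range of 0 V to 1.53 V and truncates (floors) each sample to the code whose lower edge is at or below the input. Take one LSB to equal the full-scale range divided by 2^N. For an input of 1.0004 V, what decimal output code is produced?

Range is 1.53 V. LSB = 1.53 V / 2^13 ≈ 186.8 µV.
(V_in − V_min) × 2^13/range = (1.0004 − (0)) × 8192/1.53 = 5356.390.
Floor → code = 5356.

5356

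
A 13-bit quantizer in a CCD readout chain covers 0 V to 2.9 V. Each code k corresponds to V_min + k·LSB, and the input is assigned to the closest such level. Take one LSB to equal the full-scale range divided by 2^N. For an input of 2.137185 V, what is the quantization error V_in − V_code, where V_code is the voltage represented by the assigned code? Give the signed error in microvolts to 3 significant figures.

Span = 2.9 V. LSB = 2.9 V / 2^13 ≈ 354.0 µV.
(2.137185 − (0)) / LSB = 2.137185 × 8192/2.9 = 6037.1791. Nearest integer: k = 6037.
Reconstructed level: 0 + 6037 × 2.9/8192 V = 2.137121582 V.
e = 2.137185 − (2.137121582) = +63.4 µV.

+63.4 µV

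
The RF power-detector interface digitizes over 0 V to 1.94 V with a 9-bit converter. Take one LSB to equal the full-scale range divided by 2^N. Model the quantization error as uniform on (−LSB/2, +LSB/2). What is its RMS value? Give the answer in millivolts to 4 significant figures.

1.094 mV

V_FS = 1.94 V.
One LSB is 1.94 V / 512 = 3.78906 mV.
RMS of a uniform error over width LSB is LSB/√12 = 1.094 mV.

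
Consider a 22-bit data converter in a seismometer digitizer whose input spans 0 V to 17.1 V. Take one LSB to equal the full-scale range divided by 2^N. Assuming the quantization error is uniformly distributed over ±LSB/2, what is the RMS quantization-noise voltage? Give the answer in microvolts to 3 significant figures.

Span = 17.1 V.
LSB = 17.1 V ÷ 2^22 = 17.1/4194304 V = 4.0770 µV.
V_rms = LSB/√12 = 4.0770 µV / √12 = 1.18 µV.

1.18 µV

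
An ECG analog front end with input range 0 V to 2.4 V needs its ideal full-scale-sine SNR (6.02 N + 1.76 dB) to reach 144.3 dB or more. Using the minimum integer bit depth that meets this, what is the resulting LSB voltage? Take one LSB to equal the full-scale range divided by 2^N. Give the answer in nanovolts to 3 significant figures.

143 nV

Full-scale range = 2.4 V.
Solving 6.02 N ≥ 144.3 − 1.76: N ≥ 23.678. Round up → N = 24.
Step size = 2.4/16777216 V = 143 nV.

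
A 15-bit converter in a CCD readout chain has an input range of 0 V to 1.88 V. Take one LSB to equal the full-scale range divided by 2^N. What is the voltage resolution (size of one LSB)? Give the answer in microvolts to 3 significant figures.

57.4 µV

V_FS = 1.88 V.
2^15 = 32768 levels.
LSB = 1.88 V ÷ 2^15 = 1.88/32768 V = 57.4 µV.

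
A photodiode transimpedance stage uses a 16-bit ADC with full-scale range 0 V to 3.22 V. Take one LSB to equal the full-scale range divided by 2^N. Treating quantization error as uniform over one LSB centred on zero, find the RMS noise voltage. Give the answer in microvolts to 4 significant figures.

Range is 3.22 V.
Step size = 3.22/65536 V = 49.1333 µV.
RMS of a uniform error over width LSB is LSB/√12 = 14.18 µV.

14.18 µV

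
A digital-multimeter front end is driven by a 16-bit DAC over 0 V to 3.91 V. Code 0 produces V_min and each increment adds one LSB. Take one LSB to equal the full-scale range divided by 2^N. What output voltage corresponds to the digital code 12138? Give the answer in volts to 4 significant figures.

Range is 3.91 V. LSB = 3.91 V / 2^16.
V_out = 0 + 12138 × (3.91/65536) V
      = 0 + 0.724176 = 0.724176 V.

0.7242 V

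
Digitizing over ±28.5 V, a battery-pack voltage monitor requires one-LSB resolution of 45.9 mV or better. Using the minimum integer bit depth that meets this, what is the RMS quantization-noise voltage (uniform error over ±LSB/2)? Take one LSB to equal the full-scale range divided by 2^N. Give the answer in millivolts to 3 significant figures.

The full-scale span is 28.5 − (-28.5) = 57 V.
Levels needed ≥ 57/45.9 mV = 1242. 2^11 = 2048 suffices, so N_min = 11.
One LSB is 57 V / 2048 = 27.832 mV.
V_rms = LSB/√12 = 8.03 mV.

8.03 mV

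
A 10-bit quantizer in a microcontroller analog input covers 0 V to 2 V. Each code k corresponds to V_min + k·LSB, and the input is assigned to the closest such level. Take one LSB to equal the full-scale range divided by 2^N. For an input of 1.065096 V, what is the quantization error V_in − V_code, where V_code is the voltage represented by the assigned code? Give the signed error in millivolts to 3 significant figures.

+0.643 mV

Range is 2 V. LSB = 2 V / 2^10 ≈ 1.953 mV.
(1.065096 − (0)) / LSB = 1.065096 × 1024/2 = 545.3292. Nearest integer: k = 545.
V_code = 0 + (545/1024) × 2 = 1.064453125 V.
e = 1.065096 − (1.064453125) = +0.643 mV.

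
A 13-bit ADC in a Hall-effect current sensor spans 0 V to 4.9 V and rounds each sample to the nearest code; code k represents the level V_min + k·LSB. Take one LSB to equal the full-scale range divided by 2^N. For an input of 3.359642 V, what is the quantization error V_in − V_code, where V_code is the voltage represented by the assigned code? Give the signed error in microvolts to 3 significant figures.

−136 µV

V_FS = 4.9 V. LSB = 4.9 V / 2^13 ≈ 0.5981 mV.
Position in LSBs: (3.359642 − (0)) × 8192/4.9 = 5616.7729; rounding gives k = 5617.
Reconstructed level: 0 + 5617 × 4.9/8192 V = 3.359777832 V.
V_in − V_code = 3.359642 − (3.359777832) = −136 µV.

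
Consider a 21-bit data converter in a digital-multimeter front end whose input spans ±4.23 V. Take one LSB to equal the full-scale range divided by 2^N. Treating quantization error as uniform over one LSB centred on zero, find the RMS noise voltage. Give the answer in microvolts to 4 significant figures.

1.165 µV

The full-scale span is 4.23 − (-4.23) = 8.46 V.
One LSB is 8.46 V / 2097152 = 4.03404 µV.
RMS of a uniform error over width LSB is LSB/√12 = 1.165 µV.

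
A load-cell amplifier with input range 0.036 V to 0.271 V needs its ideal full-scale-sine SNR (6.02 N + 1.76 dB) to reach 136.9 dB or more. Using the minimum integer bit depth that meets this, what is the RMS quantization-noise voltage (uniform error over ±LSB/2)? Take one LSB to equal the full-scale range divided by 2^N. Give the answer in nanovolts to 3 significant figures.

8.09 nV

The full-scale span is 0.271 − (0.036) = 0.235 V.
Required N = ⌈(136.9 − 1.76)/6.02⌉ = ⌈22.449⌉ = 23.
LSB = 0.235 V ÷ 2^23 = 0.235/8388608 V = 28.014 nV.
RMS noise = LSB/√12 = 8.09 nV.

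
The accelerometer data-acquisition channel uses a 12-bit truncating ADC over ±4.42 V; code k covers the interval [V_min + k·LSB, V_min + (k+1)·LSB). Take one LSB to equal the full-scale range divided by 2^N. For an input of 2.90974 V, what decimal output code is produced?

The full-scale span is 4.42 − (-4.42) = 8.84 V. LSB = 8.84 V / 2^12 ≈ 2.158 mV.
code = ⌊(V_in − V_min)/LSB⌋ = ⌊(V_in − V_min) × 2^12 / range⌋
     = ⌊(2.90974 − (-4.42)) × 4096 / 8.84⌋ = ⌊7.32974 × 4096/8.84⌋
     = ⌊3396.223⌋ = 3396.

3396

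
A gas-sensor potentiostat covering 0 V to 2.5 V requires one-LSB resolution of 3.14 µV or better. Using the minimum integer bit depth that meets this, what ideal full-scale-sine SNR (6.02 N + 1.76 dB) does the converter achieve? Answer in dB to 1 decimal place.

122.2 dB

Span = 2.5 V.
Need 2^N ≥ 2.5 V / 3.14 µV = 796200 → N_min = 20.
Ideal SNR at N = 20: 6.02·20 + 1.76 = 122.2 dB.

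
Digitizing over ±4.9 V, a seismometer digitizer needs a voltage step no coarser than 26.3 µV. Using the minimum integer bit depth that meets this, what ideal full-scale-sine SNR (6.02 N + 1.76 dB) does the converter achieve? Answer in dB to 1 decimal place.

116.1 dB

Span: 4.9 V − (-4.9 V) = 9.8 V.
Levels needed ≥ 9.8/26.3 µV = 372600. 2^19 = 524288 suffices, so N_min = 19.
SNR = 6.02 × 19 + 1.76 = 116.14 dB.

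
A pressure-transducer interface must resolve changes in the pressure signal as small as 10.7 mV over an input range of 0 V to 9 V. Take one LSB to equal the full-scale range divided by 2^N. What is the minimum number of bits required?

Full-scale range = 9 V.
Need 2^N ≥ 9 V / 10.7 mV = 841.1 → N_min = 10.

10 bits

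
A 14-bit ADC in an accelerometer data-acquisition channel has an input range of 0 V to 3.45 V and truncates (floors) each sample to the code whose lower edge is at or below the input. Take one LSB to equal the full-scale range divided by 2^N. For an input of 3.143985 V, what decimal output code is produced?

14930

V_FS = 3.45 V. LSB = 3.45 V / 2^14 ≈ 210.6 µV.
(V_in − V_min) × 2^14/range = (3.143985 − (0)) × 16384/3.45 = 14930.739.
Floor → code = 14930.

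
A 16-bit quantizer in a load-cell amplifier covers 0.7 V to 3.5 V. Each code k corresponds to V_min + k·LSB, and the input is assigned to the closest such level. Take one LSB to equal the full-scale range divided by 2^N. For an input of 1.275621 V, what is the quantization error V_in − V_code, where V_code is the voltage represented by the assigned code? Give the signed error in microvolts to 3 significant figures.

Span: 3.5 V − (0.7 V) = 2.8 V. LSB = 2.8 V / 2^16 ≈ 42.72 µV.
Position in LSBs: (1.275621 − (0.7)) × 65536/2.8 = 13472.8207; rounding gives k = 13473.
V_code = V_min + k × range/2^16 = 0.7 + 13473 × 2.8/65536 = 1.2756286621 V.
V_in − V_code = 1.275621 − (1.2756286621) = −7.66 µV.

−7.66 µV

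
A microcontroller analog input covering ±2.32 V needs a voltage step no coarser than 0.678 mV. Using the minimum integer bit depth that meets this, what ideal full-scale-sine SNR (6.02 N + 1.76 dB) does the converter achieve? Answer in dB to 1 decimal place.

80.0 dB

Span: 2.32 V − (-2.32 V) = 4.64 V.
Required number of levels: 4.64/0.678 mV = 6843.7; smallest N with 2^N ≥ that is 13.
Ideal SNR at N = 13: 6.02·13 + 1.76 = 80.0 dB.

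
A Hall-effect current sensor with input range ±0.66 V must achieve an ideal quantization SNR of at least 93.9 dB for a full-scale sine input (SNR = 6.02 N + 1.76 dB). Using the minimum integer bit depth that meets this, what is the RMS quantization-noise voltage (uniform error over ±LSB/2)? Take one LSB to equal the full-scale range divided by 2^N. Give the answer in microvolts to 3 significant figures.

5.81 µV

Range = 0.66 − (-0.66) = 1.32 V.
N ≥ (93.9 − 1.76)/6.02 = 15.306 → N_min = 16.
Step size = 1.32/65536 V = 20.142 µV.
V_rms = LSB/√12 = 5.81 µV.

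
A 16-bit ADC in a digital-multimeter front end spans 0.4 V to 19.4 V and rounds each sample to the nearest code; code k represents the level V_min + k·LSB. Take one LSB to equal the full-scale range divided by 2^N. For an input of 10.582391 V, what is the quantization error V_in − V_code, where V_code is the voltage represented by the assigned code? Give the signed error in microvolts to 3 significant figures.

−73.6 µV

Span: 19.4 V − (0.4 V) = 19 V. LSB = 19 V / 2^16 ≈ 289.9 µV.
Position in LSBs: (10.582391 − (0.4)) × 65536/19 = 35121.7461; rounding gives k = 35122.
V_code = 0.4 + (35122/65536) × 19 = 10.582464600 V.
V_in − V_code = 10.582391 − (10.582464600) = −73.6 µV.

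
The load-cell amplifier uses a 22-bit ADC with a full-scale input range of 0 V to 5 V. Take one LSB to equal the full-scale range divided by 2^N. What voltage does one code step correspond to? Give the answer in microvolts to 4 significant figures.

Full-scale range = 5 V.
2^22 = 4194304 levels.
LSB = 5 V / 2^22 = 1.192 µV.

1.192 µV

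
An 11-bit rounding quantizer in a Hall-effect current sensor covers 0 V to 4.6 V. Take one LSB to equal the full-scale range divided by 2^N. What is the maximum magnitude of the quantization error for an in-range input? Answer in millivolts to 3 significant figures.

1.12 mV

Span = 4.6 V.
LSB = 4.6 V ÷ 2^11 = 4.6/2048 V = 2.2461 mV.
A rounding quantizer has |error| ≤ LSB/2 = 1.12 mV.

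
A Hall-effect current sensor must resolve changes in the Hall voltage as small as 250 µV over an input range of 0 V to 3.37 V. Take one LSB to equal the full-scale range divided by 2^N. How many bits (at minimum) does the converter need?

14 bits

V_FS = 3.37 V.
Need 2^N ≥ 3.37 V / 250 µV = 13480 → N_min = 14.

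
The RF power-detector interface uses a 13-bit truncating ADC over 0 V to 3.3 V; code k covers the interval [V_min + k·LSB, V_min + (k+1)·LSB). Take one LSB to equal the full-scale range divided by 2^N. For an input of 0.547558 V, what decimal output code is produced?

Span = 3.3 V. LSB = 3.3 V / 2^13 ≈ 402.8 µV.
V_in − V_min = 0.547558 − (0) = 0.547558 V.
Divide by LSB: 0.547558 × 8192/3.3 = 1359.2713.
Truncating gives code 1359.

1359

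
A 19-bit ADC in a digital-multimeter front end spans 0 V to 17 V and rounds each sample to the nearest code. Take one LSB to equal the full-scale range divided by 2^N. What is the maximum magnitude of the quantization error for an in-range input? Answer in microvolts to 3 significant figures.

16.2 µV

V_FS = 17 V.
LSB = 17 V / 2^19 = 32.425 µV.
Worst-case error for round-to-nearest is half an LSB: 16.2 µV.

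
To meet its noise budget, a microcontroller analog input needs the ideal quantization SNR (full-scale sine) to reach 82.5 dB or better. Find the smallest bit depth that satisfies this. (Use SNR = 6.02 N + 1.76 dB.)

14 bits

6.02 N + 1.76 ≥ 82.5 gives N ≥ 13.412, so the minimum integer is 14.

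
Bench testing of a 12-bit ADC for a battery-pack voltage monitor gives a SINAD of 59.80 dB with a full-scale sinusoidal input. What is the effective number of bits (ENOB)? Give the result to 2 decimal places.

(59.80 − 1.76) / 6.02 = 58.04/6.02 = 9.6412 effective bits.

9.64 bits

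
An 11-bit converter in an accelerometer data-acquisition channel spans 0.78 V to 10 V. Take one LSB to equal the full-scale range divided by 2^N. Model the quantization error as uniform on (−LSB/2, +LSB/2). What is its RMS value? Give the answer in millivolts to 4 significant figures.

Full-scale range = 10 V − (0.78 V) = 9.22 V.
One LSB is 9.22 V / 2048 = 4.50195 mV.
For a uniform distribution on [−LSB/2, +LSB/2], V_rms = LSB/√12 = 4.50195 mV/3.4641 = 1.300 mV.

1.300 mV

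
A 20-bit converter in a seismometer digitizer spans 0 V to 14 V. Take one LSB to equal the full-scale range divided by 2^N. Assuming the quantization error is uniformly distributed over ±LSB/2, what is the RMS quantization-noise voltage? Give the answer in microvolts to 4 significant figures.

Full-scale range = 14 V.
One LSB is 14 V / 1048576 = 13.3514 µV.
For a uniform distribution on [−LSB/2, +LSB/2], V_rms = LSB/√12 = 13.3514 µV/3.4641 = 3.854 µV.

3.854 µV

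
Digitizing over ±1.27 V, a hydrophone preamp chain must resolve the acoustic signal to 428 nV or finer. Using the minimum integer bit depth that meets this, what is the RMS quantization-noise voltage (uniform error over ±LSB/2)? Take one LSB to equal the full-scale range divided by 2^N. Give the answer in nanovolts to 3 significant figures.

Range = 1.27 − (-1.27) = 2.54 V.
2.54 V / 428 nV = 5.935e6. Since 2^22 = 4194304 and 2^23 = 8388608, N = 23.
LSB = 2.54 V ÷ 2^23 = 2.54/8388608 V = 302.79 nV.
RMS noise = LSB/√12 = 87.4 nV.

87.4 nV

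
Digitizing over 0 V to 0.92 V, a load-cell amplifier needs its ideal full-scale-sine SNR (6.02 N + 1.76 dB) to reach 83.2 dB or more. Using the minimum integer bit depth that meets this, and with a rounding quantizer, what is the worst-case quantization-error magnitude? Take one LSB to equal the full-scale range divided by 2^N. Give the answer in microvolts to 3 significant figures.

28.1 µV

Full-scale range = 0.92 V.
Solving 6.02 N ≥ 83.2 − 1.76: N ≥ 13.528. Round up → N = 14.
LSB = 0.92 V / 2^14 = 56.152 µV.
|e|_max = LSB/2 = 28.1 µV.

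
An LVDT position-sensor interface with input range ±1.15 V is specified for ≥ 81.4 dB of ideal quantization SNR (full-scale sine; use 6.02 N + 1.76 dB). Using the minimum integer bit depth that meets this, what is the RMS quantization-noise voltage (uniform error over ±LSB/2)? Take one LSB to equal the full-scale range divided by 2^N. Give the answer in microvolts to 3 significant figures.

Range = 1.15 − (-1.15) = 2.3 V.
Required N = ⌈(81.4 − 1.76)/6.02⌉ = ⌈13.229⌉ = 14.
Step size = 2.3/16384 V = 140.38 µV.
RMS noise = LSB/√12 = 40.5 µV.

40.5 µV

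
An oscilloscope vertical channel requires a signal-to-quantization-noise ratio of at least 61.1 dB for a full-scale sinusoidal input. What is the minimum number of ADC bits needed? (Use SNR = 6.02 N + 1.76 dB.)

10 bits

6.02 N + 1.76 ≥ 61.1 gives N ≥ 9.857, so the minimum integer is 10.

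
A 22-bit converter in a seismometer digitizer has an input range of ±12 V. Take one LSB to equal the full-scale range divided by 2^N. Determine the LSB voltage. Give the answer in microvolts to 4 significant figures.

5.722 µV

Range = 12 − (-12) = 24 V.
2^22 = 4194304 levels.
LSB = 24 V / 2^22 = 5.722 µV.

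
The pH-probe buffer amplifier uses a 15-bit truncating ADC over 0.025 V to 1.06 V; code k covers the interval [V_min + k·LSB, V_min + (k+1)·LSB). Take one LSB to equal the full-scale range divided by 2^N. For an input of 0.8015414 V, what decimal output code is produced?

Full-scale range = 1.06 V − (0.025 V) = 1.035 V. LSB = 1.035 V / 2^15 ≈ 31.59 µV.
V_in − V_min = 0.8015414 − (0.025) = 0.7765414 V.
Divide by LSB: 0.7765414 × 32768/1.035 = 24585.2257.
Truncating gives code 24585.

24585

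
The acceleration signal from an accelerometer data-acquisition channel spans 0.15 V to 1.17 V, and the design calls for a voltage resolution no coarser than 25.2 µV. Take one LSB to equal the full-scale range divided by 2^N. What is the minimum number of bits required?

16 bits

Range = 1.17 − (0.15) = 1.02 V.
Levels needed ≥ 1.02/25.2 µV = 40480. 2^16 = 65536 suffices, so N_min = 16.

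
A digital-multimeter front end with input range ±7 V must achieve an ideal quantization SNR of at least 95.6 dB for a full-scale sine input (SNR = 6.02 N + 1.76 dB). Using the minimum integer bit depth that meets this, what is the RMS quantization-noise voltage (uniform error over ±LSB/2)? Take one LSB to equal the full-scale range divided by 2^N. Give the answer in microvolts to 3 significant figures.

Span: 7 V − (-7 V) = 14 V.
Solving 6.02 N ≥ 95.6 − 1.76: N ≥ 15.588. Round up → N = 16.
LSB = 14 V / 2^16 = 213.62 µV.
RMS noise = LSB/√12 = 61.7 µV.

61.7 µV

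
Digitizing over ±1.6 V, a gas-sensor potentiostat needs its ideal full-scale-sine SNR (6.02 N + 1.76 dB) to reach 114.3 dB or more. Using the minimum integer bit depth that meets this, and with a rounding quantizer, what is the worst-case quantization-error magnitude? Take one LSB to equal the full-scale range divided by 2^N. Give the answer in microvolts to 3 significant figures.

Range = 1.6 − (-1.6) = 3.2 V.
6.02 N + 1.76 ≥ 114.3 gives N ≥ 18.694, so the minimum integer is 19.
One LSB is 3.2 V / 524288 = 6.1035 µV.
Max error for round-to-nearest is LSB/2 = 3.05 µV.

3.05 µV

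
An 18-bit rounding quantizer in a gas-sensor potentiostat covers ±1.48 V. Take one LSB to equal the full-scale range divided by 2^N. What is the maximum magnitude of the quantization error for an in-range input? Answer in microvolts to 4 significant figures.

Range = 1.48 − (-1.48) = 2.96 V.
Step size = 2.96/262144 V = 11.2915 µV.
Worst-case error for round-to-nearest is half an LSB: 5.646 µV.

5.646 µV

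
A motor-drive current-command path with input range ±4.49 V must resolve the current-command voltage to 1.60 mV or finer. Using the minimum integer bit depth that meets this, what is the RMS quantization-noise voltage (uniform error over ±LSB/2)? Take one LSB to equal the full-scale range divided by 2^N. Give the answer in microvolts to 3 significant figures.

The full-scale span is 4.49 − (-4.49) = 8.98 V.
8.98 V / 1.60 mV = 5612. Since 2^12 = 4096 and 2^13 = 8192, N = 13.
LSB = 8.98 V / 2^13 = 1.0962 mV.
V_rms = LSB/√12 = 316 µV.

316 µV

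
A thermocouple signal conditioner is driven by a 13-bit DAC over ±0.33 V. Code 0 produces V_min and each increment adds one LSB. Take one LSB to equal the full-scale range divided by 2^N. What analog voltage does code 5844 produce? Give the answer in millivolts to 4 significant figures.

Full-scale range = 0.33 V − (-0.33 V) = 0.66 V. LSB = 0.66 V / 2^13.
V_out = V_min + code × LSB = -0.33 V + 5844 × 0.66 V / 8192
      = -0.33 + 0.470830 = 0.140830 V.

140.8 mV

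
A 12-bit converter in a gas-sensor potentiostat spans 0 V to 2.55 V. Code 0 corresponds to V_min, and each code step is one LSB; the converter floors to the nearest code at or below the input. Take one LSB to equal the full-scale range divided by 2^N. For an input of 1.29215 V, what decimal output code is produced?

Range is 2.55 V. LSB = 2.55 V / 2^12 ≈ 0.6226 mV.
(V_in − V_min) × 2^12/range = (1.29215 − (0)) × 4096/2.55 = 2075.548.
Floor → code = 2075.

2075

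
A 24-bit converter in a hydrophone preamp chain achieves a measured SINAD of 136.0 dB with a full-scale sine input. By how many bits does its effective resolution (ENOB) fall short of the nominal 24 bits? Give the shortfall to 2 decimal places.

ENOB = (SINAD − 1.76)/6.02 = (136.0 − 1.76)/6.02 = 22.2990 bits.
24 − 22.2990 = 1.70 bits below nominal.

1.70 bits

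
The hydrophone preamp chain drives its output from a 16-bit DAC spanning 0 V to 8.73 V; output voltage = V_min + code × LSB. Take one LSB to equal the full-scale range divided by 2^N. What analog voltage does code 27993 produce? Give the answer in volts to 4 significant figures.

Span = 8.73 V. LSB = 8.73 V / 2^16.
V_out = 0 + 27993 × (8.73/65536) V
      = 0 V + 3.72893 V = 3.72893 V.

3.729 V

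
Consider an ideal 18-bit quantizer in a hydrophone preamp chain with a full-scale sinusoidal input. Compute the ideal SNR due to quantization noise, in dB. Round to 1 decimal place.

Ideal quantization SNR: 6.02 × 18 + 1.76 dB = 110.1 dB.

110.1 dB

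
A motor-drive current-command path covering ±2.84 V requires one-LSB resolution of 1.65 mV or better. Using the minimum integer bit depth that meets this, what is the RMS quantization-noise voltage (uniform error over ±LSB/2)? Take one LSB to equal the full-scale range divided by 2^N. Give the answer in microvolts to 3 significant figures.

400 µV

Range = 2.84 − (-2.84) = 5.68 V.
Levels needed ≥ 5.68/1.65 mV = 3442. 2^12 = 4096 suffices, so N_min = 12.
LSB = 5.68 V / 2^12 = 1.3867 mV.
RMS noise = LSB/√12 = 400 µV.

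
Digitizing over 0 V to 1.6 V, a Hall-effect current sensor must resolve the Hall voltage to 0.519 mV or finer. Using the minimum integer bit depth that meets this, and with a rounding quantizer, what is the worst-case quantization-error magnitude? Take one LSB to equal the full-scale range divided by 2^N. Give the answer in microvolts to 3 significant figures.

Span = 1.6 V.
Required number of levels: 1.6/0.519 mV = 3082.9; smallest N with 2^N ≥ that is 12.
One LSB is 1.6 V / 4096 = 390.63 µV.
Max error for round-to-nearest is LSB/2 = 195 µV.

195 µV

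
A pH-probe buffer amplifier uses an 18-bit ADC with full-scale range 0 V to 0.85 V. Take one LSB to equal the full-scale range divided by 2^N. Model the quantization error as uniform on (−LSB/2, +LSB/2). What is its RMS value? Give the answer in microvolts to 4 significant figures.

V_FS = 0.85 V.
One LSB is 0.85 V / 262144 = 3.24249 µV.
RMS of a uniform error over width LSB is LSB/√12 = 0.9360 µV.

0.9360 µV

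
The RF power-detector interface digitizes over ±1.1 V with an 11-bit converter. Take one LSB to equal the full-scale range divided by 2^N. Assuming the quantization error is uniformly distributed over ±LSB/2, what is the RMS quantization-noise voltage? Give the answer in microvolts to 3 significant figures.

Range = 1.1 − (-1.1) = 2.2 V.
LSB = 2.2 V ÷ 2^11 = 2.2/2048 V = 1.0742 mV.
σ_q = LSB/√12 = 1.0742 mV/3.4641 = 310 µV.

310 µV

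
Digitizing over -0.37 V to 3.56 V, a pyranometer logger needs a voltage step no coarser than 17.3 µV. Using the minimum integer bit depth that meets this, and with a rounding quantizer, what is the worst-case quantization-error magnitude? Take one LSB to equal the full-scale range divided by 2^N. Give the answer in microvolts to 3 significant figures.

Full-scale range = 3.56 V − (-0.37 V) = 3.93 V.
Levels needed ≥ 3.93/17.3 µV = 227200. 2^18 = 262144 suffices, so N_min = 18.
LSB = 3.93 V ÷ 2^18 = 3.93/262144 V = 14.992 µV.
Max error for round-to-nearest is LSB/2 = 7.50 µV.

7.50 µV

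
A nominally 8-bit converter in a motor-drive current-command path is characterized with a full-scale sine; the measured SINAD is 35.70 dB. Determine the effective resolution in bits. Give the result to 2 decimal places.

Inverting SNR = 6.02 N + 1.76: N_eff = (35.70 − 1.76)/6.02 = 5.6379.

5.64 bits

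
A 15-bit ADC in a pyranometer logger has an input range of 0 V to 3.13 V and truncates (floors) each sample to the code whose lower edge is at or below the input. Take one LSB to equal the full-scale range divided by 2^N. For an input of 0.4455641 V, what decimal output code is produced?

Span = 3.13 V. LSB = 3.13 V / 2^15 ≈ 95.52 µV.
V_in − V_min = 0.4455641 − (0) = 0.4455641 V.
Divide by LSB: 0.4455641 × 32768/3.13 = 4664.6148.
Truncating gives code 4664.

4664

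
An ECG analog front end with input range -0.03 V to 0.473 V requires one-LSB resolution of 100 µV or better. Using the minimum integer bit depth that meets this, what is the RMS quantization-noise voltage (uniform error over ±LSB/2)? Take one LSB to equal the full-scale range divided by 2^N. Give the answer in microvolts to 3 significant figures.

Full-scale range = 0.473 V − (-0.03 V) = 0.503 V.
0.503 V / 100 µV = 5030. Since 2^12 = 4096 and 2^13 = 8192, N = 13.
Step size = 0.503/8192 V = 61.401 µV.
σ_q = LSB/√12 = 61.401 µV/3.4641 = 17.7 µV.

17.7 µV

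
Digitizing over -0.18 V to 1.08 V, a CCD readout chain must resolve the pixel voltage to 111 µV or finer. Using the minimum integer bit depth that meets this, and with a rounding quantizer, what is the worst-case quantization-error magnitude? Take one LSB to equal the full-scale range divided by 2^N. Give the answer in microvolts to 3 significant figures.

The full-scale span is 1.08 − (-0.18) = 1.26 V.
Levels needed ≥ 1.26/111 µV = 11350. 2^14 = 16384 suffices, so N_min = 14.
Step size = 1.26/16384 V = 76.904 µV.
Max error for round-to-nearest is LSB/2 = 38.5 µV.

38.5 µV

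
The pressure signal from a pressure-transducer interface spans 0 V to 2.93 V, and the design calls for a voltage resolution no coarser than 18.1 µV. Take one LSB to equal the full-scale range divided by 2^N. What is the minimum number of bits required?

18 bits

V_FS = 2.93 V.
Levels needed ≥ 2.93/18.1 µV = 161900. 2^18 = 262144 suffices, so N_min = 18.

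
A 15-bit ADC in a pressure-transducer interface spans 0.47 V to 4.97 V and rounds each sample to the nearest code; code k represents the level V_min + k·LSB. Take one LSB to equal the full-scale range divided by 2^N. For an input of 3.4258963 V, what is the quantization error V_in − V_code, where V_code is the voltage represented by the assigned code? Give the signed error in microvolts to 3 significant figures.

+24.7 µV

Full-scale range = 4.97 V − (0.47 V) = 4.5 V. LSB = 4.5 V / 2^15 ≈ 137.3 µV.
(V_in − V_min)/LSB = (3.4258963 − (0.47)) × 32768/4.5 = 21524.1800 → nearest code k = 21524.
V_code = 0.47 + (21524/32768) × 4.5 = 3.4258715820 V.
e = 3.4258963 − (3.4258715820) = +24.7 µV.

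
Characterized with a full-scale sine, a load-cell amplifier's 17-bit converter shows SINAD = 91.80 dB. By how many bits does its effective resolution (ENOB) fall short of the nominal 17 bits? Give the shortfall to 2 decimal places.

2.04 bits

ENOB = (SINAD − 1.76)/6.02 = (91.80 − 1.76)/6.02 = 14.9568 bits.
Lost resolution: 17 − 14.9568 = 2.0432 bits.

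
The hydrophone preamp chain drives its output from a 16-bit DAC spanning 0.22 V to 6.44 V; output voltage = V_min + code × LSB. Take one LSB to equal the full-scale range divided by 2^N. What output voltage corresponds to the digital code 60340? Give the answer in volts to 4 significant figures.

The full-scale span is 6.44 − (0.22) = 6.22 V. LSB = 6.22 V / 2^16.
Output = V_min + (60340/65536) × range = 0.22 + 0.920715 × 6.22 V
      = 0.22 + 5.72685 = 5.94685 V.

5.947 V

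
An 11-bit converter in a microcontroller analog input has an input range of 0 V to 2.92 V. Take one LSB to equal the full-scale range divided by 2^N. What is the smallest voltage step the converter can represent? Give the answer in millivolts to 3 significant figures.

Full-scale range = 2.92 V.
Number of codes = 2^11 = 2048.
Step size = 2.92/2048 V = 1.43 mV.

1.43 mV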